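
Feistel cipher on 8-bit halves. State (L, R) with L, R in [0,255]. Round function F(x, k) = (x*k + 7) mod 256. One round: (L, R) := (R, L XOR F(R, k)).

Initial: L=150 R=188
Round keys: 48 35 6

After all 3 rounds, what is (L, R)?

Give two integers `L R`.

Round 1 (k=48): L=188 R=209
Round 2 (k=35): L=209 R=38
Round 3 (k=6): L=38 R=58

Answer: 38 58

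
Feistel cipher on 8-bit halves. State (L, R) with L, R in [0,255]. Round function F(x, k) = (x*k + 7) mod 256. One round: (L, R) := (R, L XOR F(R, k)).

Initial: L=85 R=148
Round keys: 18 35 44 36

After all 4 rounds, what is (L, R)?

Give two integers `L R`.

Answer: 137 42

Derivation:
Round 1 (k=18): L=148 R=58
Round 2 (k=35): L=58 R=97
Round 3 (k=44): L=97 R=137
Round 4 (k=36): L=137 R=42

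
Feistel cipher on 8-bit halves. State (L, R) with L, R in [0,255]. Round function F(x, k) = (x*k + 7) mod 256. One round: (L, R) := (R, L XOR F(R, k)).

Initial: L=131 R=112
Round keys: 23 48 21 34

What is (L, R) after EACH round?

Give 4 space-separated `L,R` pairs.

Answer: 112,148 148,183 183,158 158,180

Derivation:
Round 1 (k=23): L=112 R=148
Round 2 (k=48): L=148 R=183
Round 3 (k=21): L=183 R=158
Round 4 (k=34): L=158 R=180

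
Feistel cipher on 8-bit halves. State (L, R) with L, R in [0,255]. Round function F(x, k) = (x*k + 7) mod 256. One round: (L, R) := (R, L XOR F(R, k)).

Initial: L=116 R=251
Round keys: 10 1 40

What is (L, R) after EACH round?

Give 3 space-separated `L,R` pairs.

Answer: 251,161 161,83 83,94

Derivation:
Round 1 (k=10): L=251 R=161
Round 2 (k=1): L=161 R=83
Round 3 (k=40): L=83 R=94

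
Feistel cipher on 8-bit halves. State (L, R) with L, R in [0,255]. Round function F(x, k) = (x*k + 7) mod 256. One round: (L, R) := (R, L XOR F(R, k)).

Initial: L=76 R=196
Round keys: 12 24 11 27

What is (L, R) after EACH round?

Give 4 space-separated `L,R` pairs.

Answer: 196,123 123,75 75,59 59,11

Derivation:
Round 1 (k=12): L=196 R=123
Round 2 (k=24): L=123 R=75
Round 3 (k=11): L=75 R=59
Round 4 (k=27): L=59 R=11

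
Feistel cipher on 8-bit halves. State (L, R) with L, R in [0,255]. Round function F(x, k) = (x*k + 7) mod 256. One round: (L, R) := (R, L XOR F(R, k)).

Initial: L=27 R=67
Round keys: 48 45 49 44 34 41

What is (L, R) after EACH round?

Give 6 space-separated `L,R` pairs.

Answer: 67,140 140,224 224,107 107,139 139,22 22,6

Derivation:
Round 1 (k=48): L=67 R=140
Round 2 (k=45): L=140 R=224
Round 3 (k=49): L=224 R=107
Round 4 (k=44): L=107 R=139
Round 5 (k=34): L=139 R=22
Round 6 (k=41): L=22 R=6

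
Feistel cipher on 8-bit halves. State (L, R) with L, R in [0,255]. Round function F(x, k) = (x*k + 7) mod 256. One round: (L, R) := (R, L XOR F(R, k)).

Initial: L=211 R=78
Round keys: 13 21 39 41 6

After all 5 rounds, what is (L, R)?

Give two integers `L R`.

Answer: 42 209

Derivation:
Round 1 (k=13): L=78 R=46
Round 2 (k=21): L=46 R=131
Round 3 (k=39): L=131 R=210
Round 4 (k=41): L=210 R=42
Round 5 (k=6): L=42 R=209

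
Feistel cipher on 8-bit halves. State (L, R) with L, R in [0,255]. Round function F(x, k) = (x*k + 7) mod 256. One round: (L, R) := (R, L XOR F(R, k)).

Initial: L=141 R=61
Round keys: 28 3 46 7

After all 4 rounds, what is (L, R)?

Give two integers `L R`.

Answer: 113 226

Derivation:
Round 1 (k=28): L=61 R=62
Round 2 (k=3): L=62 R=252
Round 3 (k=46): L=252 R=113
Round 4 (k=7): L=113 R=226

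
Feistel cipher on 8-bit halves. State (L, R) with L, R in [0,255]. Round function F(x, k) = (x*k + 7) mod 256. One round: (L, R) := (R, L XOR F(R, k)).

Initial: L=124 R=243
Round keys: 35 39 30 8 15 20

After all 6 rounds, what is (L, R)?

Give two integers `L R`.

Round 1 (k=35): L=243 R=60
Round 2 (k=39): L=60 R=216
Round 3 (k=30): L=216 R=107
Round 4 (k=8): L=107 R=135
Round 5 (k=15): L=135 R=155
Round 6 (k=20): L=155 R=164

Answer: 155 164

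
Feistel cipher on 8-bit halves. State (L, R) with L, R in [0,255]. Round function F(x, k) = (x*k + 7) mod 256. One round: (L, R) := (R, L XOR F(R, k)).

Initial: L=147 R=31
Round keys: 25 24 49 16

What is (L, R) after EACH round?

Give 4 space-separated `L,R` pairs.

Answer: 31,157 157,160 160,58 58,7

Derivation:
Round 1 (k=25): L=31 R=157
Round 2 (k=24): L=157 R=160
Round 3 (k=49): L=160 R=58
Round 4 (k=16): L=58 R=7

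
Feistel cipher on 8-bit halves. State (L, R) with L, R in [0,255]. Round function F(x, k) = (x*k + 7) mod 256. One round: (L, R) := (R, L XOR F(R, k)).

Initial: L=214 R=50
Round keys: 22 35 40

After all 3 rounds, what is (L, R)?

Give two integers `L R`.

Answer: 4 34

Derivation:
Round 1 (k=22): L=50 R=133
Round 2 (k=35): L=133 R=4
Round 3 (k=40): L=4 R=34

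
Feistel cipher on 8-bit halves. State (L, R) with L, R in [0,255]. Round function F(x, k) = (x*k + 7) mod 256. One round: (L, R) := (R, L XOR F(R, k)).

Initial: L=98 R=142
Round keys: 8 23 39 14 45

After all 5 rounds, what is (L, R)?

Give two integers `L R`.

Round 1 (k=8): L=142 R=21
Round 2 (k=23): L=21 R=100
Round 3 (k=39): L=100 R=86
Round 4 (k=14): L=86 R=223
Round 5 (k=45): L=223 R=108

Answer: 223 108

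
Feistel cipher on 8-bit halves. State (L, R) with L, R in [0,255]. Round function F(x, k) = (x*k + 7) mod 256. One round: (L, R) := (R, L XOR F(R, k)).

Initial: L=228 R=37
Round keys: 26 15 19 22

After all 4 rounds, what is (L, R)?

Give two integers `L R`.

Answer: 137 66

Derivation:
Round 1 (k=26): L=37 R=45
Round 2 (k=15): L=45 R=143
Round 3 (k=19): L=143 R=137
Round 4 (k=22): L=137 R=66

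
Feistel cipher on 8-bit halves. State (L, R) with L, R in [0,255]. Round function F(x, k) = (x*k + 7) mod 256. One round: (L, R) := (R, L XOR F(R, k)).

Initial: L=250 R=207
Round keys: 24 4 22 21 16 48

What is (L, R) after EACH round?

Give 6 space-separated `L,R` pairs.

Answer: 207,149 149,148 148,42 42,237 237,253 253,154

Derivation:
Round 1 (k=24): L=207 R=149
Round 2 (k=4): L=149 R=148
Round 3 (k=22): L=148 R=42
Round 4 (k=21): L=42 R=237
Round 5 (k=16): L=237 R=253
Round 6 (k=48): L=253 R=154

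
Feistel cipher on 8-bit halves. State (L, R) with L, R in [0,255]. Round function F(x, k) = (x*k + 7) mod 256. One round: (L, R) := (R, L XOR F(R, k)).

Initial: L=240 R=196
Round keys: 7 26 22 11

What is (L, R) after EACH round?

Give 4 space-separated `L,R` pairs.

Answer: 196,147 147,49 49,174 174,176

Derivation:
Round 1 (k=7): L=196 R=147
Round 2 (k=26): L=147 R=49
Round 3 (k=22): L=49 R=174
Round 4 (k=11): L=174 R=176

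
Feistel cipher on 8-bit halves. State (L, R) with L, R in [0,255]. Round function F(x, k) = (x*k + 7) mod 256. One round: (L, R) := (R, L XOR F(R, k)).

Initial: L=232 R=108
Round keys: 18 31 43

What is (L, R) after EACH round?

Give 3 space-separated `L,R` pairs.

Round 1 (k=18): L=108 R=119
Round 2 (k=31): L=119 R=28
Round 3 (k=43): L=28 R=204

Answer: 108,119 119,28 28,204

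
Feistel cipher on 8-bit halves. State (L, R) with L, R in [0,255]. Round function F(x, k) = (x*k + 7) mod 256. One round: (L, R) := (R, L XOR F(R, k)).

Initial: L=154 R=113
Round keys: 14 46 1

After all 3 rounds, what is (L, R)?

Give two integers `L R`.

Round 1 (k=14): L=113 R=175
Round 2 (k=46): L=175 R=8
Round 3 (k=1): L=8 R=160

Answer: 8 160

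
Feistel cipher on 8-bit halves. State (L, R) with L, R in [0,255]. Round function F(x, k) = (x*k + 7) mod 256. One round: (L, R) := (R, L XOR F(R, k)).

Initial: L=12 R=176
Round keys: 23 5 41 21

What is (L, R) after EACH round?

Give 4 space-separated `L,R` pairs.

Answer: 176,219 219,254 254,110 110,243

Derivation:
Round 1 (k=23): L=176 R=219
Round 2 (k=5): L=219 R=254
Round 3 (k=41): L=254 R=110
Round 4 (k=21): L=110 R=243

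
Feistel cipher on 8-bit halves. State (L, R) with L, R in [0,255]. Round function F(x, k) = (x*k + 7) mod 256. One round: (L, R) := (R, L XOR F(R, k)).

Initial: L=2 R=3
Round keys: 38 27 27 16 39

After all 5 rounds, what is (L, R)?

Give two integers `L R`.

Answer: 52 208

Derivation:
Round 1 (k=38): L=3 R=123
Round 2 (k=27): L=123 R=3
Round 3 (k=27): L=3 R=35
Round 4 (k=16): L=35 R=52
Round 5 (k=39): L=52 R=208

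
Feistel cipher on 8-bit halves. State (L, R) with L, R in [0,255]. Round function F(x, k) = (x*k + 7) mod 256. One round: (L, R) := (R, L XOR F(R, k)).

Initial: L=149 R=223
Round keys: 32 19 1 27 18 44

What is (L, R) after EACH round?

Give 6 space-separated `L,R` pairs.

Answer: 223,114 114,162 162,219 219,130 130,240 240,197

Derivation:
Round 1 (k=32): L=223 R=114
Round 2 (k=19): L=114 R=162
Round 3 (k=1): L=162 R=219
Round 4 (k=27): L=219 R=130
Round 5 (k=18): L=130 R=240
Round 6 (k=44): L=240 R=197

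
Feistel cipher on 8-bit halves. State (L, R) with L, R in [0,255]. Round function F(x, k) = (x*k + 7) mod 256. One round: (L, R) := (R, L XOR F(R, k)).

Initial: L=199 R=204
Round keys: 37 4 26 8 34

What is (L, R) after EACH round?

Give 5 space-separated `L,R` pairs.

Answer: 204,68 68,219 219,1 1,212 212,46

Derivation:
Round 1 (k=37): L=204 R=68
Round 2 (k=4): L=68 R=219
Round 3 (k=26): L=219 R=1
Round 4 (k=8): L=1 R=212
Round 5 (k=34): L=212 R=46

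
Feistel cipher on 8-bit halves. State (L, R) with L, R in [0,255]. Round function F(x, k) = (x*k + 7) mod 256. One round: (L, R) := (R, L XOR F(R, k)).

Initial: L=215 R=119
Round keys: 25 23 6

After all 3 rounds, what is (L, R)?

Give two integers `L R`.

Round 1 (k=25): L=119 R=113
Round 2 (k=23): L=113 R=89
Round 3 (k=6): L=89 R=108

Answer: 89 108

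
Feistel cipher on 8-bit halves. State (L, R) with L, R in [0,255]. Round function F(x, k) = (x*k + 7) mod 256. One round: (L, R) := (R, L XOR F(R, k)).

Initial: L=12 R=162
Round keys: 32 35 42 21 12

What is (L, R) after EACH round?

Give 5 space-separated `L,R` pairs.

Answer: 162,75 75,234 234,32 32,77 77,131

Derivation:
Round 1 (k=32): L=162 R=75
Round 2 (k=35): L=75 R=234
Round 3 (k=42): L=234 R=32
Round 4 (k=21): L=32 R=77
Round 5 (k=12): L=77 R=131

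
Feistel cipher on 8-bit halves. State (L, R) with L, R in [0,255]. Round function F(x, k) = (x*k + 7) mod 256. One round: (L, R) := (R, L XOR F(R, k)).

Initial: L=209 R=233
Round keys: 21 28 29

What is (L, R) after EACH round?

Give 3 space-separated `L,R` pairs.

Answer: 233,245 245,58 58,108

Derivation:
Round 1 (k=21): L=233 R=245
Round 2 (k=28): L=245 R=58
Round 3 (k=29): L=58 R=108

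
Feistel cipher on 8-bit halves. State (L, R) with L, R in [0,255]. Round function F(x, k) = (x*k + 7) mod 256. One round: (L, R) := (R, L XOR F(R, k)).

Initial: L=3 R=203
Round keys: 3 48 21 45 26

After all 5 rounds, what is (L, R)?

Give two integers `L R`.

Round 1 (k=3): L=203 R=107
Round 2 (k=48): L=107 R=220
Round 3 (k=21): L=220 R=120
Round 4 (k=45): L=120 R=195
Round 5 (k=26): L=195 R=173

Answer: 195 173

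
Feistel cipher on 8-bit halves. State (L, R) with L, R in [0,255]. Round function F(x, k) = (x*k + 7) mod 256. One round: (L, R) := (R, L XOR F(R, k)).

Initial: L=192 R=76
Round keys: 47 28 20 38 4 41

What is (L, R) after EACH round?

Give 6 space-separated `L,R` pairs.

Answer: 76,59 59,55 55,104 104,64 64,111 111,142

Derivation:
Round 1 (k=47): L=76 R=59
Round 2 (k=28): L=59 R=55
Round 3 (k=20): L=55 R=104
Round 4 (k=38): L=104 R=64
Round 5 (k=4): L=64 R=111
Round 6 (k=41): L=111 R=142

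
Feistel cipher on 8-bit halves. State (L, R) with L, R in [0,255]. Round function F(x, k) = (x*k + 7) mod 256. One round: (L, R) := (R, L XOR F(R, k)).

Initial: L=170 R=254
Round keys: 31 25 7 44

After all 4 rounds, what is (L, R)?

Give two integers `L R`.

Round 1 (k=31): L=254 R=99
Round 2 (k=25): L=99 R=76
Round 3 (k=7): L=76 R=120
Round 4 (k=44): L=120 R=235

Answer: 120 235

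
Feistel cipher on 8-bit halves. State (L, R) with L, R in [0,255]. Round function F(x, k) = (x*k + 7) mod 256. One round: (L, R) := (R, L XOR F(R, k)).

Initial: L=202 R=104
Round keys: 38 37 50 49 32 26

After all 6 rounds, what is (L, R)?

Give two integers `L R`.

Answer: 253 72

Derivation:
Round 1 (k=38): L=104 R=189
Round 2 (k=37): L=189 R=48
Round 3 (k=50): L=48 R=218
Round 4 (k=49): L=218 R=241
Round 5 (k=32): L=241 R=253
Round 6 (k=26): L=253 R=72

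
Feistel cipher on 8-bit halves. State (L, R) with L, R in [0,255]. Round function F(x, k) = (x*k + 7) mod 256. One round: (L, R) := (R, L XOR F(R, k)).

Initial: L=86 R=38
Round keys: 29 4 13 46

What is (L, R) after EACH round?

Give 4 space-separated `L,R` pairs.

Answer: 38,3 3,53 53,187 187,148

Derivation:
Round 1 (k=29): L=38 R=3
Round 2 (k=4): L=3 R=53
Round 3 (k=13): L=53 R=187
Round 4 (k=46): L=187 R=148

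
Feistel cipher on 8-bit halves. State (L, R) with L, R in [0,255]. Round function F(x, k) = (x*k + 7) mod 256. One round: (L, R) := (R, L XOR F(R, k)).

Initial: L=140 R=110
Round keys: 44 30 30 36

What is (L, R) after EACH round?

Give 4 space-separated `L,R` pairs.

Round 1 (k=44): L=110 R=99
Round 2 (k=30): L=99 R=207
Round 3 (k=30): L=207 R=42
Round 4 (k=36): L=42 R=32

Answer: 110,99 99,207 207,42 42,32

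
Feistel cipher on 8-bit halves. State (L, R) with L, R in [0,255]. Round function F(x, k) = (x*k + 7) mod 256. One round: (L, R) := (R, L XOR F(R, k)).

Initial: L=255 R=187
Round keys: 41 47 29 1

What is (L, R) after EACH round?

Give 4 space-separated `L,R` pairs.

Round 1 (k=41): L=187 R=5
Round 2 (k=47): L=5 R=73
Round 3 (k=29): L=73 R=73
Round 4 (k=1): L=73 R=25

Answer: 187,5 5,73 73,73 73,25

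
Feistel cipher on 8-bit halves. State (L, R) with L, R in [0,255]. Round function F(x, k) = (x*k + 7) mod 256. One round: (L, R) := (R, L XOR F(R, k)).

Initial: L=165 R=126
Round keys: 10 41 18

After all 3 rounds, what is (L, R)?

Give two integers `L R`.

Round 1 (k=10): L=126 R=86
Round 2 (k=41): L=86 R=179
Round 3 (k=18): L=179 R=203

Answer: 179 203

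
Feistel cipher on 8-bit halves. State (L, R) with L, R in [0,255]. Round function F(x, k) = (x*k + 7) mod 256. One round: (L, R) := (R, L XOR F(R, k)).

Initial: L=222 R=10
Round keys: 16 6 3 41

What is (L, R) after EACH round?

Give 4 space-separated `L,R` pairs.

Answer: 10,121 121,215 215,245 245,147

Derivation:
Round 1 (k=16): L=10 R=121
Round 2 (k=6): L=121 R=215
Round 3 (k=3): L=215 R=245
Round 4 (k=41): L=245 R=147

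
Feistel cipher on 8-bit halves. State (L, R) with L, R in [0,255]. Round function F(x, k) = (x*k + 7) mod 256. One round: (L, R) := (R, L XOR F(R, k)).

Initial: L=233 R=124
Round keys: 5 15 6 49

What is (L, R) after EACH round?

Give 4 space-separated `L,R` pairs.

Answer: 124,154 154,113 113,55 55,255

Derivation:
Round 1 (k=5): L=124 R=154
Round 2 (k=15): L=154 R=113
Round 3 (k=6): L=113 R=55
Round 4 (k=49): L=55 R=255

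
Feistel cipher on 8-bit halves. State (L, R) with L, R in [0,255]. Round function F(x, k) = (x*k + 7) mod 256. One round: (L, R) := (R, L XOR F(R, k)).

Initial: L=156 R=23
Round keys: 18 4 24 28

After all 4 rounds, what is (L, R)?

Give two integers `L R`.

Round 1 (k=18): L=23 R=57
Round 2 (k=4): L=57 R=252
Round 3 (k=24): L=252 R=158
Round 4 (k=28): L=158 R=179

Answer: 158 179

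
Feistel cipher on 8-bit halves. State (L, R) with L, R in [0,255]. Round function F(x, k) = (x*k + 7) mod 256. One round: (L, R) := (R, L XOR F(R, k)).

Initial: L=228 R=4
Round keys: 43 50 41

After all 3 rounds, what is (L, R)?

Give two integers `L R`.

Round 1 (k=43): L=4 R=87
Round 2 (k=50): L=87 R=1
Round 3 (k=41): L=1 R=103

Answer: 1 103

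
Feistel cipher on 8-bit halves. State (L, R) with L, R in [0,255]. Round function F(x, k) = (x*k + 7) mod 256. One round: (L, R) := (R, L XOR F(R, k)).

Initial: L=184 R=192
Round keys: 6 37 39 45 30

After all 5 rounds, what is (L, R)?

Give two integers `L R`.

Answer: 235 219

Derivation:
Round 1 (k=6): L=192 R=63
Round 2 (k=37): L=63 R=226
Round 3 (k=39): L=226 R=74
Round 4 (k=45): L=74 R=235
Round 5 (k=30): L=235 R=219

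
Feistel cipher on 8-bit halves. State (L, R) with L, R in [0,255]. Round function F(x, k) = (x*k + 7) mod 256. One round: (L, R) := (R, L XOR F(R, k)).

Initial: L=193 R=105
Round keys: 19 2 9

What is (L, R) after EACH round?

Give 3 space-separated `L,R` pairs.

Round 1 (k=19): L=105 R=19
Round 2 (k=2): L=19 R=68
Round 3 (k=9): L=68 R=120

Answer: 105,19 19,68 68,120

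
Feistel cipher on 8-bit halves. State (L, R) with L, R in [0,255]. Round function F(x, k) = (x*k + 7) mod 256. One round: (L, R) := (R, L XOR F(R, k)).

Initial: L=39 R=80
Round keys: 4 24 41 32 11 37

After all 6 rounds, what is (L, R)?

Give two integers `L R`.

Round 1 (k=4): L=80 R=96
Round 2 (k=24): L=96 R=87
Round 3 (k=41): L=87 R=150
Round 4 (k=32): L=150 R=144
Round 5 (k=11): L=144 R=161
Round 6 (k=37): L=161 R=220

Answer: 161 220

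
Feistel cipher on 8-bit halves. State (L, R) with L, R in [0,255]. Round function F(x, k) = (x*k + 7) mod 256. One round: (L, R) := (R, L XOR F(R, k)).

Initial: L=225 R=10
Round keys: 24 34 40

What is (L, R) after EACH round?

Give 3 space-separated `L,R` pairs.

Answer: 10,22 22,249 249,249

Derivation:
Round 1 (k=24): L=10 R=22
Round 2 (k=34): L=22 R=249
Round 3 (k=40): L=249 R=249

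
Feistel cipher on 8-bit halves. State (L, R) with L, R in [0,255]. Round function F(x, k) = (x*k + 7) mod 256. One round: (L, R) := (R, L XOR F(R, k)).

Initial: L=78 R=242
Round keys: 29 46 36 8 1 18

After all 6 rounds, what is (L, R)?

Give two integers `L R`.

Answer: 255 57

Derivation:
Round 1 (k=29): L=242 R=63
Round 2 (k=46): L=63 R=171
Round 3 (k=36): L=171 R=44
Round 4 (k=8): L=44 R=204
Round 5 (k=1): L=204 R=255
Round 6 (k=18): L=255 R=57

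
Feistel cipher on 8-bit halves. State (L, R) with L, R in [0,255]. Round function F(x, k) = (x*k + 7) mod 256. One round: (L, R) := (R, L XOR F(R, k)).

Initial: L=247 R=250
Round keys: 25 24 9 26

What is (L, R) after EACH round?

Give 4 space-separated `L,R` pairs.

Round 1 (k=25): L=250 R=134
Round 2 (k=24): L=134 R=109
Round 3 (k=9): L=109 R=90
Round 4 (k=26): L=90 R=70

Answer: 250,134 134,109 109,90 90,70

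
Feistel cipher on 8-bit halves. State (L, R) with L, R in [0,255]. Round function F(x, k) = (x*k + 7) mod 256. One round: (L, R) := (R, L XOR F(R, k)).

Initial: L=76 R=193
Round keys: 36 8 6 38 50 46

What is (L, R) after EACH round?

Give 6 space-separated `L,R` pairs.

Round 1 (k=36): L=193 R=103
Round 2 (k=8): L=103 R=254
Round 3 (k=6): L=254 R=156
Round 4 (k=38): L=156 R=209
Round 5 (k=50): L=209 R=69
Round 6 (k=46): L=69 R=188

Answer: 193,103 103,254 254,156 156,209 209,69 69,188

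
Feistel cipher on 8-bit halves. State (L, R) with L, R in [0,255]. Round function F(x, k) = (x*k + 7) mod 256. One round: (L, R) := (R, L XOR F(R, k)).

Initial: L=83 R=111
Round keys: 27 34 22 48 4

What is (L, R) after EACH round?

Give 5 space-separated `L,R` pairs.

Answer: 111,239 239,170 170,76 76,237 237,247

Derivation:
Round 1 (k=27): L=111 R=239
Round 2 (k=34): L=239 R=170
Round 3 (k=22): L=170 R=76
Round 4 (k=48): L=76 R=237
Round 5 (k=4): L=237 R=247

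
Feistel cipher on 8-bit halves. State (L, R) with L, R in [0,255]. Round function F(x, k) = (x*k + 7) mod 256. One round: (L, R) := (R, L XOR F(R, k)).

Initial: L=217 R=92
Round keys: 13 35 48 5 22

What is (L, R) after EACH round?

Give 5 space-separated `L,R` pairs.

Round 1 (k=13): L=92 R=106
Round 2 (k=35): L=106 R=217
Round 3 (k=48): L=217 R=221
Round 4 (k=5): L=221 R=129
Round 5 (k=22): L=129 R=192

Answer: 92,106 106,217 217,221 221,129 129,192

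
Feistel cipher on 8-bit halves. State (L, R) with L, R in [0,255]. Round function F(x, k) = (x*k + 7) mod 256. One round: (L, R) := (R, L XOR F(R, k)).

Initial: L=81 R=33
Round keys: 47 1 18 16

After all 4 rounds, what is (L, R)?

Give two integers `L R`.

Answer: 146 72

Derivation:
Round 1 (k=47): L=33 R=71
Round 2 (k=1): L=71 R=111
Round 3 (k=18): L=111 R=146
Round 4 (k=16): L=146 R=72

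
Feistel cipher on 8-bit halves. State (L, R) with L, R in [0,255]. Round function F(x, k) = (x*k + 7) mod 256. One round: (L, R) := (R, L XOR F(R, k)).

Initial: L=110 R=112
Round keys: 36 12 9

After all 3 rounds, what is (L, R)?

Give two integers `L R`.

Answer: 131 11

Derivation:
Round 1 (k=36): L=112 R=169
Round 2 (k=12): L=169 R=131
Round 3 (k=9): L=131 R=11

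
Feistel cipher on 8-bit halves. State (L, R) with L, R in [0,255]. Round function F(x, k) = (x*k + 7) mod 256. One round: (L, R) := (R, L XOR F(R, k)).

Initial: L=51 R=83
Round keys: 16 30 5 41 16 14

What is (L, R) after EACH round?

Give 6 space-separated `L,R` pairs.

Answer: 83,4 4,44 44,231 231,42 42,64 64,173

Derivation:
Round 1 (k=16): L=83 R=4
Round 2 (k=30): L=4 R=44
Round 3 (k=5): L=44 R=231
Round 4 (k=41): L=231 R=42
Round 5 (k=16): L=42 R=64
Round 6 (k=14): L=64 R=173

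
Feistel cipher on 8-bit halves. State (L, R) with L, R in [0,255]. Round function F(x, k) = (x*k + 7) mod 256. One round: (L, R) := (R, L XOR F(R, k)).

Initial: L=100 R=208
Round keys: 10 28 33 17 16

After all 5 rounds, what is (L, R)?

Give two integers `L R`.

Round 1 (k=10): L=208 R=67
Round 2 (k=28): L=67 R=139
Round 3 (k=33): L=139 R=177
Round 4 (k=17): L=177 R=67
Round 5 (k=16): L=67 R=134

Answer: 67 134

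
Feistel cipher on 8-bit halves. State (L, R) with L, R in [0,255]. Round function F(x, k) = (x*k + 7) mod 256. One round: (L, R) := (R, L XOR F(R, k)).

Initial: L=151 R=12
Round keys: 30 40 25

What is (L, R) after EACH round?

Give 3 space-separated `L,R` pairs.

Answer: 12,248 248,203 203,34

Derivation:
Round 1 (k=30): L=12 R=248
Round 2 (k=40): L=248 R=203
Round 3 (k=25): L=203 R=34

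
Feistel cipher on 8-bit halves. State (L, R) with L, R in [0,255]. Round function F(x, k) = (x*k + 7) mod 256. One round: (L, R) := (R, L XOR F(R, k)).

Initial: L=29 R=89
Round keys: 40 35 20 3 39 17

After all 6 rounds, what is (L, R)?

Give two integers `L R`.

Answer: 128 53

Derivation:
Round 1 (k=40): L=89 R=242
Round 2 (k=35): L=242 R=68
Round 3 (k=20): L=68 R=165
Round 4 (k=3): L=165 R=178
Round 5 (k=39): L=178 R=128
Round 6 (k=17): L=128 R=53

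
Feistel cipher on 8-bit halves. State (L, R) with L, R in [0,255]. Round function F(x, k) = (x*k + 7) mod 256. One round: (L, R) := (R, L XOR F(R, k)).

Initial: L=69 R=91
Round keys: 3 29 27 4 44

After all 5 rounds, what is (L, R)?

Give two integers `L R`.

Round 1 (k=3): L=91 R=93
Round 2 (k=29): L=93 R=203
Round 3 (k=27): L=203 R=45
Round 4 (k=4): L=45 R=112
Round 5 (k=44): L=112 R=106

Answer: 112 106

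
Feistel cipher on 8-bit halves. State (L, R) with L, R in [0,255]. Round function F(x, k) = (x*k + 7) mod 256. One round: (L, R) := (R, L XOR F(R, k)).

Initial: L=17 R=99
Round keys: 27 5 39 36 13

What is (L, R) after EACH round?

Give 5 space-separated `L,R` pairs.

Round 1 (k=27): L=99 R=105
Round 2 (k=5): L=105 R=119
Round 3 (k=39): L=119 R=65
Round 4 (k=36): L=65 R=92
Round 5 (k=13): L=92 R=242

Answer: 99,105 105,119 119,65 65,92 92,242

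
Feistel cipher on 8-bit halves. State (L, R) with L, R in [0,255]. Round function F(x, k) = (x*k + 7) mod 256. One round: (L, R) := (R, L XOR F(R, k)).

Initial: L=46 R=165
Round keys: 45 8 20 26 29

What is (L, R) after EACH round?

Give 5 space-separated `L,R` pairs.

Round 1 (k=45): L=165 R=38
Round 2 (k=8): L=38 R=146
Round 3 (k=20): L=146 R=73
Round 4 (k=26): L=73 R=227
Round 5 (k=29): L=227 R=247

Answer: 165,38 38,146 146,73 73,227 227,247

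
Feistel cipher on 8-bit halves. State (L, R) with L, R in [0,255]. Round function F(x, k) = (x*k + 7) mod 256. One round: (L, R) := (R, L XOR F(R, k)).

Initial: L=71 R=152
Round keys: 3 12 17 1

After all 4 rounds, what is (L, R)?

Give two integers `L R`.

Answer: 126 122

Derivation:
Round 1 (k=3): L=152 R=136
Round 2 (k=12): L=136 R=255
Round 3 (k=17): L=255 R=126
Round 4 (k=1): L=126 R=122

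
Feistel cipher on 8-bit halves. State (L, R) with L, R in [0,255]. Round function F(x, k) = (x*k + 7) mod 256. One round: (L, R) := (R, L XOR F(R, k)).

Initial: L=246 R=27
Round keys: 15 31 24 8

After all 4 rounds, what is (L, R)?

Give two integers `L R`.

Round 1 (k=15): L=27 R=106
Round 2 (k=31): L=106 R=198
Round 3 (k=24): L=198 R=253
Round 4 (k=8): L=253 R=41

Answer: 253 41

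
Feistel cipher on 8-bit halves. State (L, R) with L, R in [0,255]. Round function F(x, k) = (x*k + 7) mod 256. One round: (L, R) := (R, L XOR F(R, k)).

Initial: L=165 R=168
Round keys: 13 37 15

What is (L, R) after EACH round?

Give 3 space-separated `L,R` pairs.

Round 1 (k=13): L=168 R=42
Round 2 (k=37): L=42 R=177
Round 3 (k=15): L=177 R=76

Answer: 168,42 42,177 177,76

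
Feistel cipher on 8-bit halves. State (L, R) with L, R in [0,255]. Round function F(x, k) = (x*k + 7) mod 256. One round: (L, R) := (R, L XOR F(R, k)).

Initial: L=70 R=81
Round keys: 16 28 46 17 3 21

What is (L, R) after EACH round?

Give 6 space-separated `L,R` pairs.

Answer: 81,81 81,178 178,82 82,203 203,58 58,2

Derivation:
Round 1 (k=16): L=81 R=81
Round 2 (k=28): L=81 R=178
Round 3 (k=46): L=178 R=82
Round 4 (k=17): L=82 R=203
Round 5 (k=3): L=203 R=58
Round 6 (k=21): L=58 R=2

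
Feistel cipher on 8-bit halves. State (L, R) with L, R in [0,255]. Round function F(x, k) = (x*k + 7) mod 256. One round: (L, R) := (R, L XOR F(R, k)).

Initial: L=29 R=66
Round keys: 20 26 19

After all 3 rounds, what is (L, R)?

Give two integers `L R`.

Answer: 89 144

Derivation:
Round 1 (k=20): L=66 R=50
Round 2 (k=26): L=50 R=89
Round 3 (k=19): L=89 R=144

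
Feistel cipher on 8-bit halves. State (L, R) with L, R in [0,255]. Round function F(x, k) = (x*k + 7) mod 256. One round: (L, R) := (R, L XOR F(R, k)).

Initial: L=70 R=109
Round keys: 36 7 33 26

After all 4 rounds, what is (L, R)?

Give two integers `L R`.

Round 1 (k=36): L=109 R=29
Round 2 (k=7): L=29 R=191
Round 3 (k=33): L=191 R=187
Round 4 (k=26): L=187 R=186

Answer: 187 186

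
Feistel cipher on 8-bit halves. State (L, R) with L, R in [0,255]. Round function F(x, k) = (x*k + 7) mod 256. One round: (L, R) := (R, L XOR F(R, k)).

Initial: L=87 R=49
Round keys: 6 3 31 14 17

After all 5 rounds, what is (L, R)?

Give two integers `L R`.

Round 1 (k=6): L=49 R=122
Round 2 (k=3): L=122 R=68
Round 3 (k=31): L=68 R=57
Round 4 (k=14): L=57 R=97
Round 5 (k=17): L=97 R=65

Answer: 97 65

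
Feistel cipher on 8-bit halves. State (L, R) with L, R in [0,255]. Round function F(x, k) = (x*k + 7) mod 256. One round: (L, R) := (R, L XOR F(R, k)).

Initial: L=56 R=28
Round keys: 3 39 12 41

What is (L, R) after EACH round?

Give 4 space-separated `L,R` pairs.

Round 1 (k=3): L=28 R=99
Round 2 (k=39): L=99 R=0
Round 3 (k=12): L=0 R=100
Round 4 (k=41): L=100 R=11

Answer: 28,99 99,0 0,100 100,11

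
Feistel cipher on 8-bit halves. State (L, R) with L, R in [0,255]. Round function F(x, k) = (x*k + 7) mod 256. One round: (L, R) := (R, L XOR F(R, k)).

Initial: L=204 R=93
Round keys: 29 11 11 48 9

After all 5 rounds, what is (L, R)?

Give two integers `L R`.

Round 1 (k=29): L=93 R=92
Round 2 (k=11): L=92 R=166
Round 3 (k=11): L=166 R=117
Round 4 (k=48): L=117 R=81
Round 5 (k=9): L=81 R=149

Answer: 81 149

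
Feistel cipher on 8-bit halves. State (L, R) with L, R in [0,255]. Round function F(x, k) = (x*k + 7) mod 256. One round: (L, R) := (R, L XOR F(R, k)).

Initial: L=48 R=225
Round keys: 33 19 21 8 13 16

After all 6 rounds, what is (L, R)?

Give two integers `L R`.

Answer: 33 118

Derivation:
Round 1 (k=33): L=225 R=56
Round 2 (k=19): L=56 R=206
Round 3 (k=21): L=206 R=213
Round 4 (k=8): L=213 R=97
Round 5 (k=13): L=97 R=33
Round 6 (k=16): L=33 R=118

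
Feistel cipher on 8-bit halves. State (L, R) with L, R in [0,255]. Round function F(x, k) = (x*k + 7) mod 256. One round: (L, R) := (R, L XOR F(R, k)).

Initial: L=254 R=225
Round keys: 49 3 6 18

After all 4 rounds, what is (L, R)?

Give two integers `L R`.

Round 1 (k=49): L=225 R=230
Round 2 (k=3): L=230 R=88
Round 3 (k=6): L=88 R=241
Round 4 (k=18): L=241 R=161

Answer: 241 161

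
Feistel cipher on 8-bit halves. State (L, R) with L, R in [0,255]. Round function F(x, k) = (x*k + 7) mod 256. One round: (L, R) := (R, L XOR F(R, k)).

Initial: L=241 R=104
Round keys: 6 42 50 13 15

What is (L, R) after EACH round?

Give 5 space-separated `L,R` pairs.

Answer: 104,134 134,107 107,107 107,29 29,209

Derivation:
Round 1 (k=6): L=104 R=134
Round 2 (k=42): L=134 R=107
Round 3 (k=50): L=107 R=107
Round 4 (k=13): L=107 R=29
Round 5 (k=15): L=29 R=209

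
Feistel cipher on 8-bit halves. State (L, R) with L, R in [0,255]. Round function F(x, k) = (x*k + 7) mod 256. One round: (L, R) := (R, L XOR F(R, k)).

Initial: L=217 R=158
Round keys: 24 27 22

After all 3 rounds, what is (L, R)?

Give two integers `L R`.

Round 1 (k=24): L=158 R=14
Round 2 (k=27): L=14 R=31
Round 3 (k=22): L=31 R=191

Answer: 31 191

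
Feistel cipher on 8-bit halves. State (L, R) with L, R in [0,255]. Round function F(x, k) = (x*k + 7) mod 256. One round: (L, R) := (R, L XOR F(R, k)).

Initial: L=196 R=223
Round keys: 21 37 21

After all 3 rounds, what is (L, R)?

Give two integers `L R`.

Round 1 (k=21): L=223 R=150
Round 2 (k=37): L=150 R=106
Round 3 (k=21): L=106 R=47

Answer: 106 47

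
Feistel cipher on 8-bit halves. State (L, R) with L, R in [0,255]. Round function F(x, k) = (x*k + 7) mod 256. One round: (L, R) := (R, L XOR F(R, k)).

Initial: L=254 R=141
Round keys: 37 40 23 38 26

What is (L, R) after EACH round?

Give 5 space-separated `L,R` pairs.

Answer: 141,150 150,250 250,235 235,19 19,30

Derivation:
Round 1 (k=37): L=141 R=150
Round 2 (k=40): L=150 R=250
Round 3 (k=23): L=250 R=235
Round 4 (k=38): L=235 R=19
Round 5 (k=26): L=19 R=30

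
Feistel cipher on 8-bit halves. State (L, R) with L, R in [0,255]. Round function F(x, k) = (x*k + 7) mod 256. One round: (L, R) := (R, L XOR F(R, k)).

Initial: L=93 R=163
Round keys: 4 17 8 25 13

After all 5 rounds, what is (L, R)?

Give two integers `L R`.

Answer: 206 4

Derivation:
Round 1 (k=4): L=163 R=206
Round 2 (k=17): L=206 R=22
Round 3 (k=8): L=22 R=121
Round 4 (k=25): L=121 R=206
Round 5 (k=13): L=206 R=4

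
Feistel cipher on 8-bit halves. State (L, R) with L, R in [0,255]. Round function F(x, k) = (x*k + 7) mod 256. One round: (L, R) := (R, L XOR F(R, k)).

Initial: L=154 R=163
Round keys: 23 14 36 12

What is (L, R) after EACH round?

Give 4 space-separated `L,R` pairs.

Round 1 (k=23): L=163 R=54
Round 2 (k=14): L=54 R=88
Round 3 (k=36): L=88 R=81
Round 4 (k=12): L=81 R=139

Answer: 163,54 54,88 88,81 81,139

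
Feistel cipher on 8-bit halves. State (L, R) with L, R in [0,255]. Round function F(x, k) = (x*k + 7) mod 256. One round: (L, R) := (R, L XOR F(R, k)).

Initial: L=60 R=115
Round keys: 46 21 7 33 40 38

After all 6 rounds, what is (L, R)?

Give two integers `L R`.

Round 1 (k=46): L=115 R=141
Round 2 (k=21): L=141 R=235
Round 3 (k=7): L=235 R=249
Round 4 (k=33): L=249 R=203
Round 5 (k=40): L=203 R=70
Round 6 (k=38): L=70 R=160

Answer: 70 160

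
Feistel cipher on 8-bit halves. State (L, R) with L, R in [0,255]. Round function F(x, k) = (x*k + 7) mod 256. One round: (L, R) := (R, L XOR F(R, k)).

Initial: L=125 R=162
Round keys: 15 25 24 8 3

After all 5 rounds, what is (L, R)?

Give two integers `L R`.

Round 1 (k=15): L=162 R=248
Round 2 (k=25): L=248 R=157
Round 3 (k=24): L=157 R=71
Round 4 (k=8): L=71 R=162
Round 5 (k=3): L=162 R=170

Answer: 162 170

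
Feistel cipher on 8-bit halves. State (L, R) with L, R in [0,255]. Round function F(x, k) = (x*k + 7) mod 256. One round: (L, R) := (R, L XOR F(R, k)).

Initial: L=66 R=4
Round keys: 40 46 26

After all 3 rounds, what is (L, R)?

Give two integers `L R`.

Answer: 41 212

Derivation:
Round 1 (k=40): L=4 R=229
Round 2 (k=46): L=229 R=41
Round 3 (k=26): L=41 R=212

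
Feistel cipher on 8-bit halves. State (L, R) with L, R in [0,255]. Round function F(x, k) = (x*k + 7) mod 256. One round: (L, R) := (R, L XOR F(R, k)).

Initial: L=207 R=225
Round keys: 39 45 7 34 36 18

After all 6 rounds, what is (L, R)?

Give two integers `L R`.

Answer: 252 247

Derivation:
Round 1 (k=39): L=225 R=129
Round 2 (k=45): L=129 R=85
Round 3 (k=7): L=85 R=219
Round 4 (k=34): L=219 R=72
Round 5 (k=36): L=72 R=252
Round 6 (k=18): L=252 R=247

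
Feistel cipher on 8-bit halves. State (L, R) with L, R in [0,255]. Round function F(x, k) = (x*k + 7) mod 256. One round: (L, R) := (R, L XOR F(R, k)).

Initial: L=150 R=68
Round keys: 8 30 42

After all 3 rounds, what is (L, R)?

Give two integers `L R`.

Round 1 (k=8): L=68 R=177
Round 2 (k=30): L=177 R=129
Round 3 (k=42): L=129 R=128

Answer: 129 128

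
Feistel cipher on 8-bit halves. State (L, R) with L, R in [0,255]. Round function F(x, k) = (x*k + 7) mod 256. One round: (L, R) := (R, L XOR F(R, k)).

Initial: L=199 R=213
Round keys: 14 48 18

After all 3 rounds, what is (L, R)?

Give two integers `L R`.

Answer: 50 225

Derivation:
Round 1 (k=14): L=213 R=106
Round 2 (k=48): L=106 R=50
Round 3 (k=18): L=50 R=225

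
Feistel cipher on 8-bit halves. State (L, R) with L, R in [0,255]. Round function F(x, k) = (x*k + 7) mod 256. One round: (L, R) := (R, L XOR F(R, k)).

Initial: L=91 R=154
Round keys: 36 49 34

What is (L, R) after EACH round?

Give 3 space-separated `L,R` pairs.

Round 1 (k=36): L=154 R=244
Round 2 (k=49): L=244 R=33
Round 3 (k=34): L=33 R=157

Answer: 154,244 244,33 33,157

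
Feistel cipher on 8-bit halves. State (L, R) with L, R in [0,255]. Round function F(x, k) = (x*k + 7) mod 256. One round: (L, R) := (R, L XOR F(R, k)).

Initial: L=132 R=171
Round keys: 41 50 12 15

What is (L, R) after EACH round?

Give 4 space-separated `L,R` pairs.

Answer: 171,238 238,40 40,9 9,166

Derivation:
Round 1 (k=41): L=171 R=238
Round 2 (k=50): L=238 R=40
Round 3 (k=12): L=40 R=9
Round 4 (k=15): L=9 R=166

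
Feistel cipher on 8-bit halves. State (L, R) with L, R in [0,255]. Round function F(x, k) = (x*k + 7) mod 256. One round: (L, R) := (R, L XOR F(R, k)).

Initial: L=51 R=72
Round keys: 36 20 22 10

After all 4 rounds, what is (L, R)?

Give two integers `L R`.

Round 1 (k=36): L=72 R=20
Round 2 (k=20): L=20 R=223
Round 3 (k=22): L=223 R=37
Round 4 (k=10): L=37 R=166

Answer: 37 166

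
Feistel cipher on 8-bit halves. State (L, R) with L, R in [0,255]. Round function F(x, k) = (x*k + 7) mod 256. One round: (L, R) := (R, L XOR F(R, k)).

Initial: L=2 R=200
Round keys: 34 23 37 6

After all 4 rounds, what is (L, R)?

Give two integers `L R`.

Answer: 228 253

Derivation:
Round 1 (k=34): L=200 R=149
Round 2 (k=23): L=149 R=162
Round 3 (k=37): L=162 R=228
Round 4 (k=6): L=228 R=253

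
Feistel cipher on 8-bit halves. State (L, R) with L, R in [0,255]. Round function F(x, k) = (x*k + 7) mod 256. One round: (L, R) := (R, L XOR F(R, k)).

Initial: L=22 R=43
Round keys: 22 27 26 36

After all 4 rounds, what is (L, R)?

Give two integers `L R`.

Answer: 114 88

Derivation:
Round 1 (k=22): L=43 R=175
Round 2 (k=27): L=175 R=87
Round 3 (k=26): L=87 R=114
Round 4 (k=36): L=114 R=88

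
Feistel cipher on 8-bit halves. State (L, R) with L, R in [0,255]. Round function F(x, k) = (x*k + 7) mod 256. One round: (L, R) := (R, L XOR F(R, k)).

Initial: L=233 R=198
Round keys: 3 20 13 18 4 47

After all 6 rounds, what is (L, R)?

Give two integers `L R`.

Round 1 (k=3): L=198 R=176
Round 2 (k=20): L=176 R=1
Round 3 (k=13): L=1 R=164
Round 4 (k=18): L=164 R=142
Round 5 (k=4): L=142 R=155
Round 6 (k=47): L=155 R=242

Answer: 155 242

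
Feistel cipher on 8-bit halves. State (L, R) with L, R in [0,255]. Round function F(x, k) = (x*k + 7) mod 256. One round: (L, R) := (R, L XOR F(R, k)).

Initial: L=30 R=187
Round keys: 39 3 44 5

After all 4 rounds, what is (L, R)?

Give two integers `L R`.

Round 1 (k=39): L=187 R=154
Round 2 (k=3): L=154 R=110
Round 3 (k=44): L=110 R=117
Round 4 (k=5): L=117 R=62

Answer: 117 62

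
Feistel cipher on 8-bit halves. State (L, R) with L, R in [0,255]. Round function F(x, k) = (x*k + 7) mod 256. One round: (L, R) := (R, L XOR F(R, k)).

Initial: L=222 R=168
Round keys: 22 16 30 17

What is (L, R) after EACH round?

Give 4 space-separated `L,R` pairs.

Answer: 168,169 169,63 63,192 192,248

Derivation:
Round 1 (k=22): L=168 R=169
Round 2 (k=16): L=169 R=63
Round 3 (k=30): L=63 R=192
Round 4 (k=17): L=192 R=248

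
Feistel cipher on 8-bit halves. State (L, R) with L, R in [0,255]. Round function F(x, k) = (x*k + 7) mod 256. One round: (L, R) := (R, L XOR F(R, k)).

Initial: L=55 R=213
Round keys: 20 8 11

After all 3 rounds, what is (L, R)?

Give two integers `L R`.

Round 1 (k=20): L=213 R=156
Round 2 (k=8): L=156 R=50
Round 3 (k=11): L=50 R=177

Answer: 50 177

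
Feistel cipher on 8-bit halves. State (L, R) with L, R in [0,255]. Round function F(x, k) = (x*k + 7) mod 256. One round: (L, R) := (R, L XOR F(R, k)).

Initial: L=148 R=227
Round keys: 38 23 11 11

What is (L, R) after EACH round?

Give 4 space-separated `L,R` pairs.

Round 1 (k=38): L=227 R=45
Round 2 (k=23): L=45 R=241
Round 3 (k=11): L=241 R=79
Round 4 (k=11): L=79 R=157

Answer: 227,45 45,241 241,79 79,157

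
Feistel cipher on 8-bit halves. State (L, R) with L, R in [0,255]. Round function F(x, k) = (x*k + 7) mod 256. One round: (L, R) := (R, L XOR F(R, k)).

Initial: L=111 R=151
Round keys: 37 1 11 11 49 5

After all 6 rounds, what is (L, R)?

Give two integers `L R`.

Answer: 41 81

Derivation:
Round 1 (k=37): L=151 R=181
Round 2 (k=1): L=181 R=43
Round 3 (k=11): L=43 R=85
Round 4 (k=11): L=85 R=133
Round 5 (k=49): L=133 R=41
Round 6 (k=5): L=41 R=81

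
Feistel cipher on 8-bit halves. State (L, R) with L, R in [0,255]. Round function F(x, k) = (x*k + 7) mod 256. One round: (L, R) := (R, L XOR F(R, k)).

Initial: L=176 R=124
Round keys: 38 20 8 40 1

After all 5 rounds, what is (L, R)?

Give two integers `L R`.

Round 1 (k=38): L=124 R=223
Round 2 (k=20): L=223 R=15
Round 3 (k=8): L=15 R=160
Round 4 (k=40): L=160 R=8
Round 5 (k=1): L=8 R=175

Answer: 8 175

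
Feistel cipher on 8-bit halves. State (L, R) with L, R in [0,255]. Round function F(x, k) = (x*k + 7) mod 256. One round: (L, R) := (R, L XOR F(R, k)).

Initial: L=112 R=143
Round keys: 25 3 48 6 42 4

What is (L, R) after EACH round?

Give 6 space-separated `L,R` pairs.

Round 1 (k=25): L=143 R=142
Round 2 (k=3): L=142 R=62
Round 3 (k=48): L=62 R=41
Round 4 (k=6): L=41 R=195
Round 5 (k=42): L=195 R=44
Round 6 (k=4): L=44 R=116

Answer: 143,142 142,62 62,41 41,195 195,44 44,116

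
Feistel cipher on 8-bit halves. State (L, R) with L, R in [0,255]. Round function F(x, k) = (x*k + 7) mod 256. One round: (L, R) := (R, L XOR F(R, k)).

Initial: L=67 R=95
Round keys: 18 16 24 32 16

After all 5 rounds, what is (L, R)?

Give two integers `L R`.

Round 1 (k=18): L=95 R=246
Round 2 (k=16): L=246 R=56
Round 3 (k=24): L=56 R=177
Round 4 (k=32): L=177 R=31
Round 5 (k=16): L=31 R=70

Answer: 31 70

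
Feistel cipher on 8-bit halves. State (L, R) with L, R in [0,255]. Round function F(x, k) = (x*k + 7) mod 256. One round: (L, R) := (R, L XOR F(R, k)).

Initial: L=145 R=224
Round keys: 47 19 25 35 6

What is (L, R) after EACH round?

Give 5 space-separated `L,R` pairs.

Round 1 (k=47): L=224 R=182
Round 2 (k=19): L=182 R=105
Round 3 (k=25): L=105 R=254
Round 4 (k=35): L=254 R=168
Round 5 (k=6): L=168 R=9

Answer: 224,182 182,105 105,254 254,168 168,9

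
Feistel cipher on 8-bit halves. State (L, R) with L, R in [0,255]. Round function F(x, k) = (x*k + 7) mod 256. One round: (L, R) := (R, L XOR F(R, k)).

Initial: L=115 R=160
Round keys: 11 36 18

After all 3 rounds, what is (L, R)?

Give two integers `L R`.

Answer: 119 241

Derivation:
Round 1 (k=11): L=160 R=148
Round 2 (k=36): L=148 R=119
Round 3 (k=18): L=119 R=241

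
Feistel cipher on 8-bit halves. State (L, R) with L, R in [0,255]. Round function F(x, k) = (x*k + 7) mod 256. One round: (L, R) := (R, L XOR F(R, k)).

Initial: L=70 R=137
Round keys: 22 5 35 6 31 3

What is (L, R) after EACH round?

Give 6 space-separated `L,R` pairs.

Answer: 137,139 139,55 55,7 7,6 6,198 198,95

Derivation:
Round 1 (k=22): L=137 R=139
Round 2 (k=5): L=139 R=55
Round 3 (k=35): L=55 R=7
Round 4 (k=6): L=7 R=6
Round 5 (k=31): L=6 R=198
Round 6 (k=3): L=198 R=95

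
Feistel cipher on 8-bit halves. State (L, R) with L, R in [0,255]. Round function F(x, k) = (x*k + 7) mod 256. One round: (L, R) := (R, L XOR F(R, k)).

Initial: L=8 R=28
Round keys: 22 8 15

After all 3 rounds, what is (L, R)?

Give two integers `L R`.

Round 1 (k=22): L=28 R=103
Round 2 (k=8): L=103 R=35
Round 3 (k=15): L=35 R=115

Answer: 35 115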